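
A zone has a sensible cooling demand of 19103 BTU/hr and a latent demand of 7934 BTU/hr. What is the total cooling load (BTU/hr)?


Qt = 19103 + 7934 = 27037 BTU/hr

27037 BTU/hr


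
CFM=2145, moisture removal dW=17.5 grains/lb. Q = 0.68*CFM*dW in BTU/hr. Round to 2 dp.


Q = 0.68 * 2145 * 17.5 = 25525.50 BTU/hr

25525.50 BTU/hr


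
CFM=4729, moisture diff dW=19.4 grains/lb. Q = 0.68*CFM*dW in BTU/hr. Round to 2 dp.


Q = 0.68 * 4729 * 19.4 = 62384.97 BTU/hr

62384.97 BTU/hr


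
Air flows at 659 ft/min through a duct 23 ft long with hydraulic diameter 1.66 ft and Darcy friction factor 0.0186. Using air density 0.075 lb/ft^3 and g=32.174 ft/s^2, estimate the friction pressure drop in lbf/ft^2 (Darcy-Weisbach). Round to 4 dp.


v_fps = 659/60 = 10.9833 ft/s
dp = 0.0186*(23/1.66)*0.075*10.9833^2/(2*32.174) = 0.0362 lbf/ft^2

0.0362 lbf/ft^2


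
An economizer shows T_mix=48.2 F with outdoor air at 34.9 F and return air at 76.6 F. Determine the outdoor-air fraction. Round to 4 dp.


frac = (48.2 - 76.6) / (34.9 - 76.6) = 0.6811

0.6811


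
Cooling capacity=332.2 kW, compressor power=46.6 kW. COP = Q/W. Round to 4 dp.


COP = 332.2 / 46.6 = 7.1288

7.1288


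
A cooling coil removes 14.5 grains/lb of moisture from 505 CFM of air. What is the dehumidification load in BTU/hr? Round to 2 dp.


Q = 0.68 * 505 * 14.5 = 4979.30 BTU/hr

4979.30 BTU/hr


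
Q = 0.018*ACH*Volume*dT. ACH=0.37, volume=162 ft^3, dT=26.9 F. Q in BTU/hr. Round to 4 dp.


Q = 0.018 * 0.37 * 162 * 26.9 = 29.0229 BTU/hr

29.0229 BTU/hr


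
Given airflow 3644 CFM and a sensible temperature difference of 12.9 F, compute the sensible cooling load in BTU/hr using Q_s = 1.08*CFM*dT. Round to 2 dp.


Q = 1.08 * 3644 * 12.9 = 50768.21 BTU/hr

50768.21 BTU/hr


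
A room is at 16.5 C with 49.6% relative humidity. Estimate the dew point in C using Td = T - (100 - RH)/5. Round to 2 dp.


Td = 16.5 - (100-49.6)/5 = 6.42 C

6.42 C


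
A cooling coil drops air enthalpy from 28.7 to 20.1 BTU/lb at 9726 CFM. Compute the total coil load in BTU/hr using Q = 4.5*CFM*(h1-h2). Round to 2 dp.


Q = 4.5 * 9726 * (28.7 - 20.1) = 376396.20 BTU/hr

376396.20 BTU/hr


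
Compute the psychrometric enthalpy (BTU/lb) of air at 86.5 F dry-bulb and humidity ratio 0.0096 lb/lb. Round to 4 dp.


h = 0.24*86.5 + 0.0096*(1061+0.444*86.5) = 31.3143 BTU/lb

31.3143 BTU/lb


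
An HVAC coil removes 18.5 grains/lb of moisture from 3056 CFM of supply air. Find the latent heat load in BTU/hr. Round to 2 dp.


Q = 0.68 * 3056 * 18.5 = 38444.48 BTU/hr

38444.48 BTU/hr


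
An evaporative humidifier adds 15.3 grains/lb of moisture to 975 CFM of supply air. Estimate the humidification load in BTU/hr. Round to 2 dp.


Q = 0.68 * 975 * 15.3 = 10143.90 BTU/hr

10143.90 BTU/hr


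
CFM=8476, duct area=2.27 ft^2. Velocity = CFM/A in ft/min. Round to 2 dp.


V = 8476 / 2.27 = 3733.92 ft/min

3733.92 ft/min


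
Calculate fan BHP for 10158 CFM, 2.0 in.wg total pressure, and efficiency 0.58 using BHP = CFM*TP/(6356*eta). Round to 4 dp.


BHP = 10158 * 2.0 / (6356 * 0.58) = 5.5109 hp

5.5109 hp


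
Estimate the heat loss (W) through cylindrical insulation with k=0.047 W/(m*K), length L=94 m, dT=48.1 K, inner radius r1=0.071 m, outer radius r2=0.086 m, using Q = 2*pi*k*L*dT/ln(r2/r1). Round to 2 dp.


Q = 2*pi*0.047*94*48.1/ln(0.086/0.071) = 6966.30 W

6966.30 W


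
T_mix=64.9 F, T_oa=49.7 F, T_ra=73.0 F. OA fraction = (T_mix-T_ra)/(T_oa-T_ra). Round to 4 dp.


frac = (64.9 - 73.0) / (49.7 - 73.0) = 0.3476

0.3476


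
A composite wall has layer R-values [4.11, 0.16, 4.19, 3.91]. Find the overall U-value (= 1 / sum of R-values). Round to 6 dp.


R_total = 4.11 + 0.16 + 4.19 + 3.91 = 12.37
U = 1/12.37 = 0.080841

0.080841


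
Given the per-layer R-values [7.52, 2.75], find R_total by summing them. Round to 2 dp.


R_total = 7.52 + 2.75 = 10.27

10.27


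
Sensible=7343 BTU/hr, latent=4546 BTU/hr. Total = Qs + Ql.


Qt = 7343 + 4546 = 11889 BTU/hr

11889 BTU/hr


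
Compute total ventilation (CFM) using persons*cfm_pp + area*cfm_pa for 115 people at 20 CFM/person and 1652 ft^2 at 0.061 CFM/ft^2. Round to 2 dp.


Total = 115*20 + 1652*0.061 = 2400.77 CFM

2400.77 CFM


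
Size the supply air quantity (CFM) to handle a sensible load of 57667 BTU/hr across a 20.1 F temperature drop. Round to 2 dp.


CFM = 57667 / (1.08 * 20.1) = 2656.49

2656.49 CFM


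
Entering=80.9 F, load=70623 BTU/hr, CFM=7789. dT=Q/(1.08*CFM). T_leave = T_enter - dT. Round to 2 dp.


dT = 70623/(1.08*7789) = 8.3954
T_leave = 80.9 - 8.3954 = 72.50 F

72.50 F


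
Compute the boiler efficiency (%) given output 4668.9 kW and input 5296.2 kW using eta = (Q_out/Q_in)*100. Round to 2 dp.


eta = (4668.9/5296.2)*100 = 88.16 %

88.16 %


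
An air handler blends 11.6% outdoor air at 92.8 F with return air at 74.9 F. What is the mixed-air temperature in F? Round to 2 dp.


T_mix = 74.9 + (11.6/100)*(92.8-74.9) = 76.98 F

76.98 F


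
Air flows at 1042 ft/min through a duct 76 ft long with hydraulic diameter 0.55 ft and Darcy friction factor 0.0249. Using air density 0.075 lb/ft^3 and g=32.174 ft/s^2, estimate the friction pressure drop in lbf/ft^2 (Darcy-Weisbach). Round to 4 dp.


v_fps = 1042/60 = 17.3667 ft/s
dp = 0.0249*(76/0.55)*0.075*17.3667^2/(2*32.174) = 1.2095 lbf/ft^2

1.2095 lbf/ft^2


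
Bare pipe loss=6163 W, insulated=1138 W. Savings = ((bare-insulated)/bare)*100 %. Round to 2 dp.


Savings = ((6163-1138)/6163)*100 = 81.53 %

81.53 %


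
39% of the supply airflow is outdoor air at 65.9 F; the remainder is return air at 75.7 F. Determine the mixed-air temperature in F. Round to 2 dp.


T_mix = 0.39*65.9 + 0.61*75.7 = 71.88 F

71.88 F


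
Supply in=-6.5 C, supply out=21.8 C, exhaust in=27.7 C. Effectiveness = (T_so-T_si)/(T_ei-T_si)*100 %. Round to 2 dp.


eff = (21.8-(-6.5))/(27.7-(-6.5))*100 = 82.75 %

82.75 %


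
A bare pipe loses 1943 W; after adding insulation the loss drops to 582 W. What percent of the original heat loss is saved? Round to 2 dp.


Savings = ((1943-582)/1943)*100 = 70.05 %

70.05 %


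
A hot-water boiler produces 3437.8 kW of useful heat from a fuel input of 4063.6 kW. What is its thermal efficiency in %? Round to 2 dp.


eta = (3437.8/4063.6)*100 = 84.60 %

84.60 %


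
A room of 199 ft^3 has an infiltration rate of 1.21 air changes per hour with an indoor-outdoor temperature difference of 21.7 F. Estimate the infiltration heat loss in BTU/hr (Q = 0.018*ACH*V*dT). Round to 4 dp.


Q = 0.018 * 1.21 * 199 * 21.7 = 94.0526 BTU/hr

94.0526 BTU/hr


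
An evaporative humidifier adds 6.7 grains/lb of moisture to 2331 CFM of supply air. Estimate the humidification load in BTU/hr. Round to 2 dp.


Q = 0.68 * 2331 * 6.7 = 10620.04 BTU/hr

10620.04 BTU/hr


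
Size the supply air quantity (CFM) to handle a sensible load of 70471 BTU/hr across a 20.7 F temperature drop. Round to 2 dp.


CFM = 70471 / (1.08 * 20.7) = 3152.22

3152.22 CFM


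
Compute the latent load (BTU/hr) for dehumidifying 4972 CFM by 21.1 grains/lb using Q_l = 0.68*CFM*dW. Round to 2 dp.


Q = 0.68 * 4972 * 21.1 = 71338.26 BTU/hr

71338.26 BTU/hr


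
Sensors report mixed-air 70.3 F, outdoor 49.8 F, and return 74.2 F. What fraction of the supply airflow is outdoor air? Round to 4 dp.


frac = (70.3 - 74.2) / (49.8 - 74.2) = 0.1598

0.1598


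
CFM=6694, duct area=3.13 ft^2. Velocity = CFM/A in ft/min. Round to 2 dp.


V = 6694 / 3.13 = 2138.66 ft/min

2138.66 ft/min


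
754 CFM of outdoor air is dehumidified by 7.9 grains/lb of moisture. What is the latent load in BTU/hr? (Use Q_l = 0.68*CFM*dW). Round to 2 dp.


Q = 0.68 * 754 * 7.9 = 4050.49 BTU/hr

4050.49 BTU/hr


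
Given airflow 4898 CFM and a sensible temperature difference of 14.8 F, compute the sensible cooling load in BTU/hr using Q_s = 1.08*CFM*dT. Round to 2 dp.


Q = 1.08 * 4898 * 14.8 = 78289.63 BTU/hr

78289.63 BTU/hr


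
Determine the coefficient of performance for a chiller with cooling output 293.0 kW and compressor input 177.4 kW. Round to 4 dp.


COP = 293.0 / 177.4 = 1.6516

1.6516


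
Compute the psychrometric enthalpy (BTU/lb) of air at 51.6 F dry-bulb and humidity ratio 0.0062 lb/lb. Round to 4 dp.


h = 0.24*51.6 + 0.0062*(1061+0.444*51.6) = 19.1042 BTU/lb

19.1042 BTU/lb


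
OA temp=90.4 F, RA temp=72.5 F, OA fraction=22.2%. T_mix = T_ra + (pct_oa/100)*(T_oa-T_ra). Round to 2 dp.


T_mix = 72.5 + (22.2/100)*(90.4-72.5) = 76.47 F

76.47 F


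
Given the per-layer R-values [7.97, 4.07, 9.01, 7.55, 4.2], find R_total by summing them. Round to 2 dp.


R_total = 7.97 + 4.07 + 9.01 + 7.55 + 4.2 = 32.80

32.80


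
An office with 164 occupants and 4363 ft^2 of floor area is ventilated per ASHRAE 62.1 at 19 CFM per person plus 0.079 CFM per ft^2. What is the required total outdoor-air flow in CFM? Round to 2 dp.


Total = 164*19 + 4363*0.079 = 3460.68 CFM

3460.68 CFM


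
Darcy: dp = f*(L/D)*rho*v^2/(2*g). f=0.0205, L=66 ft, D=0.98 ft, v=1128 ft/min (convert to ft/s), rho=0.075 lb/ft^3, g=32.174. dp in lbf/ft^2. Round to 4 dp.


v_fps = 1128/60 = 18.8 ft/s
dp = 0.0205*(66/0.98)*0.075*18.8^2/(2*32.174) = 0.5687 lbf/ft^2

0.5687 lbf/ft^2


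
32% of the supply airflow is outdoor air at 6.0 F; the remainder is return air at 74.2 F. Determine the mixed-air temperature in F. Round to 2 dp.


T_mix = 0.32*6.0 + 0.68*74.2 = 52.38 F

52.38 F


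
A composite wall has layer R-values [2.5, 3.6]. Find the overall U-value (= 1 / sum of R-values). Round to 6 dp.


R_total = 2.5 + 3.6 = 6.10
U = 1/6.10 = 0.163934

0.163934


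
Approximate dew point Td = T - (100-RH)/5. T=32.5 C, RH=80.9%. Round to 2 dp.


Td = 32.5 - (100-80.9)/5 = 28.68 C

28.68 C


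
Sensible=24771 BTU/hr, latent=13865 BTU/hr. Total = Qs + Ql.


Qt = 24771 + 13865 = 38636 BTU/hr

38636 BTU/hr


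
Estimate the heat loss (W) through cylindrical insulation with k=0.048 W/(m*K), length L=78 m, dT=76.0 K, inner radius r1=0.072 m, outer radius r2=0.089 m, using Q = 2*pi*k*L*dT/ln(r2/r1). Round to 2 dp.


Q = 2*pi*0.048*78*76.0/ln(0.089/0.072) = 8434.40 W

8434.40 W


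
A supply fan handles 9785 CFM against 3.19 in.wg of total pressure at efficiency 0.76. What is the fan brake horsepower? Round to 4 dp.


BHP = 9785 * 3.19 / (6356 * 0.76) = 6.4618 hp

6.4618 hp


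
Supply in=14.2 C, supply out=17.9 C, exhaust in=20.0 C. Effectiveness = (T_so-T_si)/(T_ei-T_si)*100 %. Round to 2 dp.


eff = (17.9-14.2)/(20.0-14.2)*100 = 63.79 %

63.79 %


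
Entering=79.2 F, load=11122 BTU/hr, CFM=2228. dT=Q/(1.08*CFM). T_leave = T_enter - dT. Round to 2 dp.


dT = 11122/(1.08*2228) = 4.6221
T_leave = 79.2 - 4.6221 = 74.58 F

74.58 F


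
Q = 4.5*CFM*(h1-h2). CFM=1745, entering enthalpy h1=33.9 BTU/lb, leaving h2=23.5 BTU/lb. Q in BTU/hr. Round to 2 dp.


Q = 4.5 * 1745 * (33.9 - 23.5) = 81666.00 BTU/hr

81666.00 BTU/hr


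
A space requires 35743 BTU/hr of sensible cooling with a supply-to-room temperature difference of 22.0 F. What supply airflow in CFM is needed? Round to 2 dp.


CFM = 35743 / (1.08 * 22.0) = 1504.34

1504.34 CFM


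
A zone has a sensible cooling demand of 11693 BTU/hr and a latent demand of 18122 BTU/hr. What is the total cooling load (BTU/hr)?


Qt = 11693 + 18122 = 29815 BTU/hr

29815 BTU/hr


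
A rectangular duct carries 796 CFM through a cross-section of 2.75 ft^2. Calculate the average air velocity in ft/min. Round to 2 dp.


V = 796 / 2.75 = 289.45 ft/min

289.45 ft/min


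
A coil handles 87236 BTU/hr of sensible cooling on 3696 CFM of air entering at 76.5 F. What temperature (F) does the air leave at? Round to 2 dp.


dT = 87236/(1.08*3696) = 21.8545
T_leave = 76.5 - 21.8545 = 54.65 F

54.65 F


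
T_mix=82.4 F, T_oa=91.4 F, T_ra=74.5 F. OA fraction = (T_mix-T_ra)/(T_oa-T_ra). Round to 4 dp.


frac = (82.4 - 74.5) / (91.4 - 74.5) = 0.4675

0.4675


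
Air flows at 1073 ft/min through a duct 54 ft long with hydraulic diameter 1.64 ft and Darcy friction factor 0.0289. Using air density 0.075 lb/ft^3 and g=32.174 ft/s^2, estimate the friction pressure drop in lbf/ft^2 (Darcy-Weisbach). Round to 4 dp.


v_fps = 1073/60 = 17.8833 ft/s
dp = 0.0289*(54/1.64)*0.075*17.8833^2/(2*32.174) = 0.3547 lbf/ft^2

0.3547 lbf/ft^2


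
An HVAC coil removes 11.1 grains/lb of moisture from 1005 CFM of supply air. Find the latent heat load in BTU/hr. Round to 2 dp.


Q = 0.68 * 1005 * 11.1 = 7585.74 BTU/hr

7585.74 BTU/hr


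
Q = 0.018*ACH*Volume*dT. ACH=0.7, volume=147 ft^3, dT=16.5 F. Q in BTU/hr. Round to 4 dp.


Q = 0.018 * 0.7 * 147 * 16.5 = 30.5613 BTU/hr

30.5613 BTU/hr


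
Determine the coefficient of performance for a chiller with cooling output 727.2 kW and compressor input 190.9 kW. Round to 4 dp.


COP = 727.2 / 190.9 = 3.8093

3.8093


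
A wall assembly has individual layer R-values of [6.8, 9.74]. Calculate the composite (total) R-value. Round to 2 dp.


R_total = 6.8 + 9.74 = 16.54

16.54


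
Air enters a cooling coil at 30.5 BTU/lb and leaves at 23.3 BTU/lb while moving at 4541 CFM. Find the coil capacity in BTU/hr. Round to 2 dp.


Q = 4.5 * 4541 * (30.5 - 23.3) = 147128.40 BTU/hr

147128.40 BTU/hr


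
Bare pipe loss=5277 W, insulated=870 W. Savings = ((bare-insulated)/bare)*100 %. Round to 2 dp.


Savings = ((5277-870)/5277)*100 = 83.51 %

83.51 %


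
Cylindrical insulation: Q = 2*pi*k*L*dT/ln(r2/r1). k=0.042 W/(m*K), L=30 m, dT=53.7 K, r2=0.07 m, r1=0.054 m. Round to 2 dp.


Q = 2*pi*0.042*30*53.7/ln(0.07/0.054) = 1638.21 W

1638.21 W


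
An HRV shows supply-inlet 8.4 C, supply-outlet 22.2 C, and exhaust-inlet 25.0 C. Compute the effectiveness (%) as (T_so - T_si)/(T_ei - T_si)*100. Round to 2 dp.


eff = (22.2-8.4)/(25.0-8.4)*100 = 83.13 %

83.13 %


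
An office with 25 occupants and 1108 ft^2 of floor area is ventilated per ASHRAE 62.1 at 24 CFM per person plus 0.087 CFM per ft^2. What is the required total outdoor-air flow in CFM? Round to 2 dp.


Total = 25*24 + 1108*0.087 = 696.40 CFM

696.40 CFM


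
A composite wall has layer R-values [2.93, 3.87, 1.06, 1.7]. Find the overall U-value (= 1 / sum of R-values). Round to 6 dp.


R_total = 2.93 + 3.87 + 1.06 + 1.7 = 9.56
U = 1/9.56 = 0.104603

0.104603


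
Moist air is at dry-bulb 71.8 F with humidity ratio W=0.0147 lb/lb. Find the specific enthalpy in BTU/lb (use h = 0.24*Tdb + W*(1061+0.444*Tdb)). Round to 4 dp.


h = 0.24*71.8 + 0.0147*(1061+0.444*71.8) = 33.2973 BTU/lb

33.2973 BTU/lb


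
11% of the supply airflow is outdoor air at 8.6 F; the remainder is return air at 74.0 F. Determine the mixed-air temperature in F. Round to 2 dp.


T_mix = 0.11*8.6 + 0.89*74.0 = 66.81 F

66.81 F


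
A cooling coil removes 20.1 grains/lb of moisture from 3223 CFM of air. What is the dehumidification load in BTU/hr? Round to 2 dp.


Q = 0.68 * 3223 * 20.1 = 44051.96 BTU/hr

44051.96 BTU/hr


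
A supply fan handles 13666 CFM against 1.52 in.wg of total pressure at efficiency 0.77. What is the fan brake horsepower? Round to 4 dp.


BHP = 13666 * 1.52 / (6356 * 0.77) = 4.2443 hp

4.2443 hp


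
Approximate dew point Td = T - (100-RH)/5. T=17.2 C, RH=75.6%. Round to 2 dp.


Td = 17.2 - (100-75.6)/5 = 12.32 C

12.32 C


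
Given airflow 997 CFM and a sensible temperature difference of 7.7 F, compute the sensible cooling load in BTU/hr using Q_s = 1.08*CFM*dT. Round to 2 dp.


Q = 1.08 * 997 * 7.7 = 8291.05 BTU/hr

8291.05 BTU/hr


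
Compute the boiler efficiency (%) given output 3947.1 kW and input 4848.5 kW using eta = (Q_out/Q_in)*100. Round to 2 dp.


eta = (3947.1/4848.5)*100 = 81.41 %

81.41 %


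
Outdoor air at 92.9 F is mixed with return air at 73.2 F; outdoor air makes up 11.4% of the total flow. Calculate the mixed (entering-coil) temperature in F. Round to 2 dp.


T_mix = 73.2 + (11.4/100)*(92.9-73.2) = 75.45 F

75.45 F


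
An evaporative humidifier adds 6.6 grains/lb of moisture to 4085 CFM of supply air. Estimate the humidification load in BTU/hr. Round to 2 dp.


Q = 0.68 * 4085 * 6.6 = 18333.48 BTU/hr

18333.48 BTU/hr


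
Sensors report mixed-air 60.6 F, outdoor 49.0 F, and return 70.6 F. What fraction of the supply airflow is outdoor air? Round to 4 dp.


frac = (60.6 - 70.6) / (49.0 - 70.6) = 0.4630

0.4630


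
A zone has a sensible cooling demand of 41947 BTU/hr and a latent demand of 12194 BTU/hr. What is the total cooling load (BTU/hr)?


Qt = 41947 + 12194 = 54141 BTU/hr

54141 BTU/hr


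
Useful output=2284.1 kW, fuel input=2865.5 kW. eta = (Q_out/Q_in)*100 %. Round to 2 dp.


eta = (2284.1/2865.5)*100 = 79.71 %

79.71 %


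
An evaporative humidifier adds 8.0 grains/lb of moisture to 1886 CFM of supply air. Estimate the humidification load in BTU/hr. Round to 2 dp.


Q = 0.68 * 1886 * 8.0 = 10259.84 BTU/hr

10259.84 BTU/hr


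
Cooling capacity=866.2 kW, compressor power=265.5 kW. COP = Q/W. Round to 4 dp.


COP = 866.2 / 265.5 = 3.2625

3.2625


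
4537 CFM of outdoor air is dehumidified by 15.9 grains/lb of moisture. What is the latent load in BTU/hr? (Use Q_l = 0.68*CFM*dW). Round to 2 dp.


Q = 0.68 * 4537 * 15.9 = 49054.04 BTU/hr

49054.04 BTU/hr


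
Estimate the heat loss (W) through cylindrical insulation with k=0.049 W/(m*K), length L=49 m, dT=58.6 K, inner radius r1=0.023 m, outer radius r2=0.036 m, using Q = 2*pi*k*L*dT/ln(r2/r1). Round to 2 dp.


Q = 2*pi*0.049*49*58.6/ln(0.036/0.023) = 1973.18 W

1973.18 W


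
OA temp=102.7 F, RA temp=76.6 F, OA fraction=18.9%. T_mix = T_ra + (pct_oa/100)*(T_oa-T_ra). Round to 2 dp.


T_mix = 76.6 + (18.9/100)*(102.7-76.6) = 81.53 F

81.53 F


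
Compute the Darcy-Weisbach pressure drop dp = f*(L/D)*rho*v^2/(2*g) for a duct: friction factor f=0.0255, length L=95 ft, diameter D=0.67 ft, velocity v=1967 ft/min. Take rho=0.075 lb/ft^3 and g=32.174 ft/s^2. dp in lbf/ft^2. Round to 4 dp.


v_fps = 1967/60 = 32.7833 ft/s
dp = 0.0255*(95/0.67)*0.075*32.7833^2/(2*32.174) = 4.5292 lbf/ft^2

4.5292 lbf/ft^2


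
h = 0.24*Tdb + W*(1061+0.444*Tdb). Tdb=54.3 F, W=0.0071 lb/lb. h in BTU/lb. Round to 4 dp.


h = 0.24*54.3 + 0.0071*(1061+0.444*54.3) = 20.7363 BTU/lb

20.7363 BTU/lb


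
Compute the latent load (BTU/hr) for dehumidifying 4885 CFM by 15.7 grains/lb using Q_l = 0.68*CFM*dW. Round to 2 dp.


Q = 0.68 * 4885 * 15.7 = 52152.26 BTU/hr

52152.26 BTU/hr


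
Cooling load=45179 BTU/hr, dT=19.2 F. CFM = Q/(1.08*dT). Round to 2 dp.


CFM = 45179 / (1.08 * 19.2) = 2178.77

2178.77 CFM


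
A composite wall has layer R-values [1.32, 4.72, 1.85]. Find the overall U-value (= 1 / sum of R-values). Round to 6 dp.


R_total = 1.32 + 4.72 + 1.85 = 7.89
U = 1/7.89 = 0.126743

0.126743


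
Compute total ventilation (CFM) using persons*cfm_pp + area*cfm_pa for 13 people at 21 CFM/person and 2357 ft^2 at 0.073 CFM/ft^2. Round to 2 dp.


Total = 13*21 + 2357*0.073 = 445.06 CFM

445.06 CFM


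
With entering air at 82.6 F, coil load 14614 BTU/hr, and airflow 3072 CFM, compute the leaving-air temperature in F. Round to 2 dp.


dT = 14614/(1.08*3072) = 4.4048
T_leave = 82.6 - 4.4048 = 78.20 F

78.20 F


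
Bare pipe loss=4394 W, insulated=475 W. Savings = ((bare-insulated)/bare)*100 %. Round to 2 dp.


Savings = ((4394-475)/4394)*100 = 89.19 %

89.19 %


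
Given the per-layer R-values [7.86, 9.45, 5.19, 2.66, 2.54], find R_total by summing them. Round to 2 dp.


R_total = 7.86 + 9.45 + 5.19 + 2.66 + 2.54 = 27.70

27.70


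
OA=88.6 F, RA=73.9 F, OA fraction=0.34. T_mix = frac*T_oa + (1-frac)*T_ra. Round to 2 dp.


T_mix = 0.34*88.6 + 0.66*73.9 = 78.90 F

78.90 F


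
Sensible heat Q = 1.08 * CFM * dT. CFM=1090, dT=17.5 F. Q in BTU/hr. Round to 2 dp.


Q = 1.08 * 1090 * 17.5 = 20601.00 BTU/hr

20601.00 BTU/hr


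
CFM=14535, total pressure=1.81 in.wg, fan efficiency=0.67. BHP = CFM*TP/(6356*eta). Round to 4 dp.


BHP = 14535 * 1.81 / (6356 * 0.67) = 6.1778 hp

6.1778 hp


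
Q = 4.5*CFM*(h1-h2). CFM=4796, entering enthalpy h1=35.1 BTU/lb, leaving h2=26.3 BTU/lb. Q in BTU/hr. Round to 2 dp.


Q = 4.5 * 4796 * (35.1 - 26.3) = 189921.60 BTU/hr

189921.60 BTU/hr


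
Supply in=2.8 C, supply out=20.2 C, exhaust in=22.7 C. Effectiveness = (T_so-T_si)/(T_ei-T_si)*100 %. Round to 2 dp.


eff = (20.2-2.8)/(22.7-2.8)*100 = 87.44 %

87.44 %


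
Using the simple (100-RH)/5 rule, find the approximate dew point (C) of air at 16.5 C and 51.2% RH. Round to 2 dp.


Td = 16.5 - (100-51.2)/5 = 6.74 C

6.74 C


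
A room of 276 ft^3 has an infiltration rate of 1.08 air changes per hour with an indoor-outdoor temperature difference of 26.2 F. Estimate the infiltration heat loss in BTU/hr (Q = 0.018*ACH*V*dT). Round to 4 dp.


Q = 0.018 * 1.08 * 276 * 26.2 = 140.5745 BTU/hr

140.5745 BTU/hr


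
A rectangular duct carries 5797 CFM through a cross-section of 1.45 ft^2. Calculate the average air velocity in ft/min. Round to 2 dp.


V = 5797 / 1.45 = 3997.93 ft/min

3997.93 ft/min


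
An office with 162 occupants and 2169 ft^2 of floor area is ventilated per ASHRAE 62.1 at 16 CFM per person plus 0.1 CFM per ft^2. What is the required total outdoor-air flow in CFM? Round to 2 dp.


Total = 162*16 + 2169*0.1 = 2808.90 CFM

2808.90 CFM


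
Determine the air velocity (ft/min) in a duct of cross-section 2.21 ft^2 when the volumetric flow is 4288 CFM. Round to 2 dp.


V = 4288 / 2.21 = 1940.27 ft/min

1940.27 ft/min


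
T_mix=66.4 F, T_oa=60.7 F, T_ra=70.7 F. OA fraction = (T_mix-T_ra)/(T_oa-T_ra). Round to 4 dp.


frac = (66.4 - 70.7) / (60.7 - 70.7) = 0.4300

0.4300


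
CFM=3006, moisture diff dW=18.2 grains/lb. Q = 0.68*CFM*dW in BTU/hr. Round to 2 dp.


Q = 0.68 * 3006 * 18.2 = 37202.26 BTU/hr

37202.26 BTU/hr


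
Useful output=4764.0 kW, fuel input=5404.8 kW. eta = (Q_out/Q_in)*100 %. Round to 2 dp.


eta = (4764.0/5404.8)*100 = 88.14 %

88.14 %


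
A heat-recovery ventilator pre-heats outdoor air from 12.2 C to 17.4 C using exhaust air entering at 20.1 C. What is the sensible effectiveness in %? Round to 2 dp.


eff = (17.4-12.2)/(20.1-12.2)*100 = 65.82 %

65.82 %


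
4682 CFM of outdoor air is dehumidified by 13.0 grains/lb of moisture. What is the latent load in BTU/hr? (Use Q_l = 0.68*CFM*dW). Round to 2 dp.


Q = 0.68 * 4682 * 13.0 = 41388.88 BTU/hr

41388.88 BTU/hr


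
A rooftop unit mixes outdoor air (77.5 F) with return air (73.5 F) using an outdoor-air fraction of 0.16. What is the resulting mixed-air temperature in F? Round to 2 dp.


T_mix = 0.16*77.5 + 0.84*73.5 = 74.14 F

74.14 F


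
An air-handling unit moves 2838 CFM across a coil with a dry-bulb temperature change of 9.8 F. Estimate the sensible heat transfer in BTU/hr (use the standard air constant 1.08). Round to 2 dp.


Q = 1.08 * 2838 * 9.8 = 30037.39 BTU/hr

30037.39 BTU/hr


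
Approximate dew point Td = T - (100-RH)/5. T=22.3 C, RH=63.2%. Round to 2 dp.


Td = 22.3 - (100-63.2)/5 = 14.94 C

14.94 C


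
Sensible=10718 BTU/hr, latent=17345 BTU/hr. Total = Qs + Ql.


Qt = 10718 + 17345 = 28063 BTU/hr

28063 BTU/hr


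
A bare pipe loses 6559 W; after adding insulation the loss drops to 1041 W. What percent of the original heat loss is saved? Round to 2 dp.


Savings = ((6559-1041)/6559)*100 = 84.13 %

84.13 %


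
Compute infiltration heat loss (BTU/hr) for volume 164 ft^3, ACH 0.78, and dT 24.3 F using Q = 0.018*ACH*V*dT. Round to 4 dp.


Q = 0.018 * 0.78 * 164 * 24.3 = 55.9522 BTU/hr

55.9522 BTU/hr


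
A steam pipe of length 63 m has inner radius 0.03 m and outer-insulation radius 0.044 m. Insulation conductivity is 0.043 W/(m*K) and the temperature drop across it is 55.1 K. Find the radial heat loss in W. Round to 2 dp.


Q = 2*pi*0.043*63*55.1/ln(0.044/0.03) = 2448.78 W

2448.78 W


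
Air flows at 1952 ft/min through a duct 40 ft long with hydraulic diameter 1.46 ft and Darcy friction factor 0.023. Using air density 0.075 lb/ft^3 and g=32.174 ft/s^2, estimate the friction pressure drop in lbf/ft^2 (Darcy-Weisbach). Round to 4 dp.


v_fps = 1952/60 = 32.5333 ft/s
dp = 0.023*(40/1.46)*0.075*32.5333^2/(2*32.174) = 0.7774 lbf/ft^2

0.7774 lbf/ft^2


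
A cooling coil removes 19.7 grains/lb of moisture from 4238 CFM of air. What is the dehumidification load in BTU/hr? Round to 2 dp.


Q = 0.68 * 4238 * 19.7 = 56772.25 BTU/hr

56772.25 BTU/hr


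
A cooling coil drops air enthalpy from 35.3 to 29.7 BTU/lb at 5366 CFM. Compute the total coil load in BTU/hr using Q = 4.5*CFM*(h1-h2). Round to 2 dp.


Q = 4.5 * 5366 * (35.3 - 29.7) = 135223.20 BTU/hr

135223.20 BTU/hr


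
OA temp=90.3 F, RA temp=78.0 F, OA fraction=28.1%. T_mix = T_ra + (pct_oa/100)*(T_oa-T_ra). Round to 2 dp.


T_mix = 78.0 + (28.1/100)*(90.3-78.0) = 81.46 F

81.46 F


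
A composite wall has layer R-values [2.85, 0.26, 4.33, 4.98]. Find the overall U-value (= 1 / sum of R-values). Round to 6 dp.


R_total = 2.85 + 0.26 + 4.33 + 4.98 = 12.42
U = 1/12.42 = 0.080515

0.080515


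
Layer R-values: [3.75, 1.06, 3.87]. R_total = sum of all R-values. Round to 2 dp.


R_total = 3.75 + 1.06 + 3.87 = 8.68

8.68


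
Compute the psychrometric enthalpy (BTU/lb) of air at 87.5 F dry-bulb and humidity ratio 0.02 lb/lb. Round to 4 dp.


h = 0.24*87.5 + 0.02*(1061+0.444*87.5) = 42.9970 BTU/lb

42.9970 BTU/lb


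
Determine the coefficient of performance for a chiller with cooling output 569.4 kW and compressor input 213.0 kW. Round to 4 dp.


COP = 569.4 / 213.0 = 2.6732

2.6732


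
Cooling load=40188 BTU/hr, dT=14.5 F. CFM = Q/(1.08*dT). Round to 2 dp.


CFM = 40188 / (1.08 * 14.5) = 2566.28

2566.28 CFM


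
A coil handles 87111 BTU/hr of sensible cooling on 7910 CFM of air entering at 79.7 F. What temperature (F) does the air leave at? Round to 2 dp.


dT = 87111/(1.08*7910) = 10.1970
T_leave = 79.7 - 10.1970 = 69.50 F

69.50 F


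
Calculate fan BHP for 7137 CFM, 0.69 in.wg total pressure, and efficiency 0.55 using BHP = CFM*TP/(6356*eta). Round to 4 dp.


BHP = 7137 * 0.69 / (6356 * 0.55) = 1.4087 hp

1.4087 hp


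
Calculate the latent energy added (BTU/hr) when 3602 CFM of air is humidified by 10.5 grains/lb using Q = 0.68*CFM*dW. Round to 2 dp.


Q = 0.68 * 3602 * 10.5 = 25718.28 BTU/hr

25718.28 BTU/hr


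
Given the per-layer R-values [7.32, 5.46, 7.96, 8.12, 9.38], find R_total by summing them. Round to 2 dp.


R_total = 7.32 + 5.46 + 7.96 + 8.12 + 9.38 = 38.24

38.24


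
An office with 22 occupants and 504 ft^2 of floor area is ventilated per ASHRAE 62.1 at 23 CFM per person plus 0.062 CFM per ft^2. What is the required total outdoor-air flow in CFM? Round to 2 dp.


Total = 22*23 + 504*0.062 = 537.25 CFM

537.25 CFM


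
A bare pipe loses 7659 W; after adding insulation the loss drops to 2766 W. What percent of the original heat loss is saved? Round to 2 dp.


Savings = ((7659-2766)/7659)*100 = 63.89 %

63.89 %


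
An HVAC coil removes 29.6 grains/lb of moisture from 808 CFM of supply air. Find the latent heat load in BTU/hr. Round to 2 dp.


Q = 0.68 * 808 * 29.6 = 16263.42 BTU/hr

16263.42 BTU/hr


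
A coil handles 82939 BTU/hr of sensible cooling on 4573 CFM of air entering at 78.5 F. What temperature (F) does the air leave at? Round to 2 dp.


dT = 82939/(1.08*4573) = 16.7932
T_leave = 78.5 - 16.7932 = 61.71 F

61.71 F


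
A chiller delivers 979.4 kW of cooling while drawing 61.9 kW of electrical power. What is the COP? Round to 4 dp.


COP = 979.4 / 61.9 = 15.8223

15.8223


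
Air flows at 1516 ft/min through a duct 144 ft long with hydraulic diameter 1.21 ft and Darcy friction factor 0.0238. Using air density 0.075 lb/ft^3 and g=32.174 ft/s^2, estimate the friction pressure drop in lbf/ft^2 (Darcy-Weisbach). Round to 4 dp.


v_fps = 1516/60 = 25.2667 ft/s
dp = 0.0238*(144/1.21)*0.075*25.2667^2/(2*32.174) = 2.1075 lbf/ft^2

2.1075 lbf/ft^2


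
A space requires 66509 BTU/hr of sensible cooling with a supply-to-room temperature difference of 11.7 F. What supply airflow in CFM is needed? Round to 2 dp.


CFM = 66509 / (1.08 * 11.7) = 5263.45

5263.45 CFM


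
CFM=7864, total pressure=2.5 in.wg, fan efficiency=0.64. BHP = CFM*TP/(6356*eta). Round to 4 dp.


BHP = 7864 * 2.5 / (6356 * 0.64) = 4.8330 hp

4.8330 hp


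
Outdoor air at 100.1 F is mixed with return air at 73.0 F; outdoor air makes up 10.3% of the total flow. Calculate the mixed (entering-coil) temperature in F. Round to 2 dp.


T_mix = 73.0 + (10.3/100)*(100.1-73.0) = 75.79 F

75.79 F


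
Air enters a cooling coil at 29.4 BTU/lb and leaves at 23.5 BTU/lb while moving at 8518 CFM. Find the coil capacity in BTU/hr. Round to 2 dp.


Q = 4.5 * 8518 * (29.4 - 23.5) = 226152.90 BTU/hr

226152.90 BTU/hr


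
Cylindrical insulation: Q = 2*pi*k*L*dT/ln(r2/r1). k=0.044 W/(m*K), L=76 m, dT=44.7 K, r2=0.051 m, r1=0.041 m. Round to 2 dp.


Q = 2*pi*0.044*76*44.7/ln(0.051/0.041) = 4303.21 W

4303.21 W


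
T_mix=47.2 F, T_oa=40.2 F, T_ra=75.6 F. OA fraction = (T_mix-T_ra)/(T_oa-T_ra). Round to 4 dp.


frac = (47.2 - 75.6) / (40.2 - 75.6) = 0.8023

0.8023


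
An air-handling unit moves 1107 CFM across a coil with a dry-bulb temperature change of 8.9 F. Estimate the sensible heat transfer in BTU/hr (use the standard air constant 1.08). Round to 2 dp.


Q = 1.08 * 1107 * 8.9 = 10640.48 BTU/hr

10640.48 BTU/hr


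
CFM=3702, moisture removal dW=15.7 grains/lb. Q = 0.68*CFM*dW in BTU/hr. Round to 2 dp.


Q = 0.68 * 3702 * 15.7 = 39522.55 BTU/hr

39522.55 BTU/hr


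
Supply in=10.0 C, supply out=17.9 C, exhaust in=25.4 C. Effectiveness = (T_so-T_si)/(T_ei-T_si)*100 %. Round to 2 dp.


eff = (17.9-10.0)/(25.4-10.0)*100 = 51.30 %

51.30 %


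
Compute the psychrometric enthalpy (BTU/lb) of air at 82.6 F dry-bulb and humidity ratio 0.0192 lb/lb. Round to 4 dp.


h = 0.24*82.6 + 0.0192*(1061+0.444*82.6) = 40.8993 BTU/lb

40.8993 BTU/lb


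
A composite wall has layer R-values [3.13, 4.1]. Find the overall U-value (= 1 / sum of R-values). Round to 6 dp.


R_total = 3.13 + 4.1 = 7.23
U = 1/7.23 = 0.138313

0.138313


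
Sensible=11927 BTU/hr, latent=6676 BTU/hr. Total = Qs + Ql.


Qt = 11927 + 6676 = 18603 BTU/hr

18603 BTU/hr


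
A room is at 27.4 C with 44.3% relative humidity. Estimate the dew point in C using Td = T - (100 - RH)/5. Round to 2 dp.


Td = 27.4 - (100-44.3)/5 = 16.26 C

16.26 C


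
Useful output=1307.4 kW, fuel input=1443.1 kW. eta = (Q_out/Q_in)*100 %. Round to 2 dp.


eta = (1307.4/1443.1)*100 = 90.60 %

90.60 %


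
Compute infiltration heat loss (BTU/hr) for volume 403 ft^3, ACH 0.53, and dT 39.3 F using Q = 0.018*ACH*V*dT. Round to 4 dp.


Q = 0.018 * 0.53 * 403 * 39.3 = 151.0936 BTU/hr

151.0936 BTU/hr


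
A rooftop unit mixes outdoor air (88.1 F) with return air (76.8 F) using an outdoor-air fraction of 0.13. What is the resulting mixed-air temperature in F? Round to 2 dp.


T_mix = 0.13*88.1 + 0.87*76.8 = 78.27 F

78.27 F


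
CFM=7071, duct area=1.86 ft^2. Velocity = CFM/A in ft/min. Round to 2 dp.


V = 7071 / 1.86 = 3801.61 ft/min

3801.61 ft/min


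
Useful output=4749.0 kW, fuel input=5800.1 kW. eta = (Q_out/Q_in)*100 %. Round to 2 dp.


eta = (4749.0/5800.1)*100 = 81.88 %

81.88 %


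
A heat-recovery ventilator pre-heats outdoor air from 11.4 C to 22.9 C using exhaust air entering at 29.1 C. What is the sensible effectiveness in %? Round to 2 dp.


eff = (22.9-11.4)/(29.1-11.4)*100 = 64.97 %

64.97 %


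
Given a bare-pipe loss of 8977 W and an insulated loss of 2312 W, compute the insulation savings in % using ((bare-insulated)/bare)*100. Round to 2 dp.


Savings = ((8977-2312)/8977)*100 = 74.25 %

74.25 %


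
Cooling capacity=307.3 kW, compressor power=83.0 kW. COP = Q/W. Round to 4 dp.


COP = 307.3 / 83.0 = 3.7024

3.7024


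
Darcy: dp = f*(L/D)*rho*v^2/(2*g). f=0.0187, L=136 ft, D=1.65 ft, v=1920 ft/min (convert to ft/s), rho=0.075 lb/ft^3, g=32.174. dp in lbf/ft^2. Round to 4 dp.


v_fps = 1920/60 = 32.0 ft/s
dp = 0.0187*(136/1.65)*0.075*32.0^2/(2*32.174) = 1.8396 lbf/ft^2

1.8396 lbf/ft^2


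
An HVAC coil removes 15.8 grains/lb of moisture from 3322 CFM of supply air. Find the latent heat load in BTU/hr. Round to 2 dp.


Q = 0.68 * 3322 * 15.8 = 35691.57 BTU/hr

35691.57 BTU/hr


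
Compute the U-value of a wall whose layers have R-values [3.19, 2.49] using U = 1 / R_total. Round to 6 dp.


R_total = 3.19 + 2.49 = 5.68
U = 1/5.68 = 0.176056

0.176056


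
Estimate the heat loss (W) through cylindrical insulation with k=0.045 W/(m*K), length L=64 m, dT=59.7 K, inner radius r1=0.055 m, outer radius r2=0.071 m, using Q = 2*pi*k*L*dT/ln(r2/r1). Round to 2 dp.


Q = 2*pi*0.045*64*59.7/ln(0.071/0.055) = 4230.74 W

4230.74 W


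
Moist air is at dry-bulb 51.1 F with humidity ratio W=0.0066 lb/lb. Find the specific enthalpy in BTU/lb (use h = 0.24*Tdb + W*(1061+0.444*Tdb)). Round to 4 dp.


h = 0.24*51.1 + 0.0066*(1061+0.444*51.1) = 19.4163 BTU/lb

19.4163 BTU/lb


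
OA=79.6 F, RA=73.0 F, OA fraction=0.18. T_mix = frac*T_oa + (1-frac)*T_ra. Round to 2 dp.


T_mix = 0.18*79.6 + 0.82*73.0 = 74.19 F

74.19 F


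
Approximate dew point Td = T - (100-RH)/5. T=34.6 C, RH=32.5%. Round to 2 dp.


Td = 34.6 - (100-32.5)/5 = 21.10 C

21.10 C


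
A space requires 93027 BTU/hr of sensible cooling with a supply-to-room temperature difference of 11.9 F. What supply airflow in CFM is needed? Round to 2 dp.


CFM = 93027 / (1.08 * 11.9) = 7238.33

7238.33 CFM


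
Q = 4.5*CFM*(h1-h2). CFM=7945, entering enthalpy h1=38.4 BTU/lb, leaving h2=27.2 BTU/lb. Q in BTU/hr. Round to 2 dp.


Q = 4.5 * 7945 * (38.4 - 27.2) = 400428.00 BTU/hr

400428.00 BTU/hr


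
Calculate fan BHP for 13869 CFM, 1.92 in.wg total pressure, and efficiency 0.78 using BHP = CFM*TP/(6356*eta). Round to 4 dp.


BHP = 13869 * 1.92 / (6356 * 0.78) = 5.3712 hp

5.3712 hp


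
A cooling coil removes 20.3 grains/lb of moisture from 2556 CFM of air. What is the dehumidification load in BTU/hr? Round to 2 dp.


Q = 0.68 * 2556 * 20.3 = 35283.02 BTU/hr

35283.02 BTU/hr


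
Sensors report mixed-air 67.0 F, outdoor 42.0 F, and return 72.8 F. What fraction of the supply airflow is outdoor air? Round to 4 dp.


frac = (67.0 - 72.8) / (42.0 - 72.8) = 0.1883

0.1883


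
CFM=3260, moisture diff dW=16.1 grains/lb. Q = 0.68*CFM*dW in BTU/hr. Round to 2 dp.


Q = 0.68 * 3260 * 16.1 = 35690.48 BTU/hr

35690.48 BTU/hr


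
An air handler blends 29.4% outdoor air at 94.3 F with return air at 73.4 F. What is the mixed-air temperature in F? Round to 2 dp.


T_mix = 73.4 + (29.4/100)*(94.3-73.4) = 79.54 F

79.54 F


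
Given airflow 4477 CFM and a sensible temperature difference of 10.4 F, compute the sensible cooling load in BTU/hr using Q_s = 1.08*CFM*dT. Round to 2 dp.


Q = 1.08 * 4477 * 10.4 = 50285.66 BTU/hr

50285.66 BTU/hr


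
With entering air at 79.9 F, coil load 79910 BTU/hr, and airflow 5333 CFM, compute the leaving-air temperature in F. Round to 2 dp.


dT = 79910/(1.08*5333) = 13.8741
T_leave = 79.9 - 13.8741 = 66.03 F

66.03 F


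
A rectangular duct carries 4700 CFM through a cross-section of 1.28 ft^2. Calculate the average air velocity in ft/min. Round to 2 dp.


V = 4700 / 1.28 = 3671.88 ft/min

3671.88 ft/min


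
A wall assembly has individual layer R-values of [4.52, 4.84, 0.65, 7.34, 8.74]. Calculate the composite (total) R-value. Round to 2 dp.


R_total = 4.52 + 4.84 + 0.65 + 7.34 + 8.74 = 26.09

26.09


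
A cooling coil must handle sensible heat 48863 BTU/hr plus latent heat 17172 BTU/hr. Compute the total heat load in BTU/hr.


Qt = 48863 + 17172 = 66035 BTU/hr

66035 BTU/hr


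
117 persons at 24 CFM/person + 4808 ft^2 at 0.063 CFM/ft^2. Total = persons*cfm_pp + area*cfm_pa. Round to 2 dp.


Total = 117*24 + 4808*0.063 = 3110.90 CFM

3110.90 CFM


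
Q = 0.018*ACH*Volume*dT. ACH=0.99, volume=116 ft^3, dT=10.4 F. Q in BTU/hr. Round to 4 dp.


Q = 0.018 * 0.99 * 116 * 10.4 = 21.4980 BTU/hr

21.4980 BTU/hr


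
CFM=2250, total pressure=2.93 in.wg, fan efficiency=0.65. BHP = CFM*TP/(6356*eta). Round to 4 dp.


BHP = 2250 * 2.93 / (6356 * 0.65) = 1.5957 hp

1.5957 hp


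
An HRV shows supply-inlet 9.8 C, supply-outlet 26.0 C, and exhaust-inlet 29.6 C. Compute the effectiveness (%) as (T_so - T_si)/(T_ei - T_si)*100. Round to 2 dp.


eff = (26.0-9.8)/(29.6-9.8)*100 = 81.82 %

81.82 %


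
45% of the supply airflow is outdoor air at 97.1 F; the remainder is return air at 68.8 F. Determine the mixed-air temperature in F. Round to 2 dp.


T_mix = 0.45*97.1 + 0.55*68.8 = 81.54 F

81.54 F


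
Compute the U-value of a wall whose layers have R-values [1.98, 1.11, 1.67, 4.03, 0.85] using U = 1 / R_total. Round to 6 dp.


R_total = 1.98 + 1.11 + 1.67 + 4.03 + 0.85 = 9.64
U = 1/9.64 = 0.103734

0.103734


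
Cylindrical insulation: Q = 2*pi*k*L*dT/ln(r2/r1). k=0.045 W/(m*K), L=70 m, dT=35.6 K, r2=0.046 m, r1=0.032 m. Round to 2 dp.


Q = 2*pi*0.045*70*35.6/ln(0.046/0.032) = 1941.54 W

1941.54 W


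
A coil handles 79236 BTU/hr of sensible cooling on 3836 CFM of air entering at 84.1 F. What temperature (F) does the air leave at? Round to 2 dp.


dT = 79236/(1.08*3836) = 19.1258
T_leave = 84.1 - 19.1258 = 64.97 F

64.97 F


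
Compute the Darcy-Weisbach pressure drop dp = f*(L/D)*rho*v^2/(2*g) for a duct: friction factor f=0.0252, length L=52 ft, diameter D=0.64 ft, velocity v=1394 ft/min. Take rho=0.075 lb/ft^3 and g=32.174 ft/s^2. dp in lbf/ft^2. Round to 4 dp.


v_fps = 1394/60 = 23.2333 ft/s
dp = 0.0252*(52/0.64)*0.075*23.2333^2/(2*32.174) = 1.2882 lbf/ft^2

1.2882 lbf/ft^2


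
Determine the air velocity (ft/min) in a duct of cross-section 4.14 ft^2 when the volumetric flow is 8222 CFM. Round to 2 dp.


V = 8222 / 4.14 = 1985.99 ft/min

1985.99 ft/min


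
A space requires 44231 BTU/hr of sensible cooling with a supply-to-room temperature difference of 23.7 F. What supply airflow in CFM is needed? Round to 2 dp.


CFM = 44231 / (1.08 * 23.7) = 1728.04

1728.04 CFM


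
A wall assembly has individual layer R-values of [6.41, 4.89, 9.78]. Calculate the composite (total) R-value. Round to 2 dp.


R_total = 6.41 + 4.89 + 9.78 = 21.08

21.08


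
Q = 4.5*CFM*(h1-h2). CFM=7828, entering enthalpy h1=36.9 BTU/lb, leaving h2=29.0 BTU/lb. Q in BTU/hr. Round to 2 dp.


Q = 4.5 * 7828 * (36.9 - 29.0) = 278285.40 BTU/hr

278285.40 BTU/hr


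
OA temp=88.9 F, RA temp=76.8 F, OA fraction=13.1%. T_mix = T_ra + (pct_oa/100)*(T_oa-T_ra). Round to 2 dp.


T_mix = 76.8 + (13.1/100)*(88.9-76.8) = 78.39 F

78.39 F


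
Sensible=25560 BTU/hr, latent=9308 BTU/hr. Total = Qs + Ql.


Qt = 25560 + 9308 = 34868 BTU/hr

34868 BTU/hr


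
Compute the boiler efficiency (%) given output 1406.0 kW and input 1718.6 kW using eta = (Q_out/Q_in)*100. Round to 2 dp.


eta = (1406.0/1718.6)*100 = 81.81 %

81.81 %


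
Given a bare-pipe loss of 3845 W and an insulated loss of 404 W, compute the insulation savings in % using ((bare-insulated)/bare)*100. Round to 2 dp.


Savings = ((3845-404)/3845)*100 = 89.49 %

89.49 %


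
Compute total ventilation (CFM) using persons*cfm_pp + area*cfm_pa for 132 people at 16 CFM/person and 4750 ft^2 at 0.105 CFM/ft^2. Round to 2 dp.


Total = 132*16 + 4750*0.105 = 2610.75 CFM

2610.75 CFM
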